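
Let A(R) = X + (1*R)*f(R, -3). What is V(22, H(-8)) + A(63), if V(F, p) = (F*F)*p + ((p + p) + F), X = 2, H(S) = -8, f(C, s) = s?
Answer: -4053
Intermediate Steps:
A(R) = 2 - 3*R (A(R) = 2 + (1*R)*(-3) = 2 + R*(-3) = 2 - 3*R)
V(F, p) = F + 2*p + p*F² (V(F, p) = F²*p + (2*p + F) = p*F² + (F + 2*p) = F + 2*p + p*F²)
V(22, H(-8)) + A(63) = (22 + 2*(-8) - 8*22²) + (2 - 3*63) = (22 - 16 - 8*484) + (2 - 189) = (22 - 16 - 3872) - 187 = -3866 - 187 = -4053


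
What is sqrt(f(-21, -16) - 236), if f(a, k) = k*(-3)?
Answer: 2*I*sqrt(47) ≈ 13.711*I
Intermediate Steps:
f(a, k) = -3*k
sqrt(f(-21, -16) - 236) = sqrt(-3*(-16) - 236) = sqrt(48 - 236) = sqrt(-188) = 2*I*sqrt(47)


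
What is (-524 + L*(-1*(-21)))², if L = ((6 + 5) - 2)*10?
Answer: 1865956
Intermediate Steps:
L = 90 (L = (11 - 2)*10 = 9*10 = 90)
(-524 + L*(-1*(-21)))² = (-524 + 90*(-1*(-21)))² = (-524 + 90*21)² = (-524 + 1890)² = 1366² = 1865956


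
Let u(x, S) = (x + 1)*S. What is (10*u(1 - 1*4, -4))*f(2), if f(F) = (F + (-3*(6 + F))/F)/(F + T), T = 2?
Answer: -200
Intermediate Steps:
u(x, S) = S*(1 + x) (u(x, S) = (1 + x)*S = S*(1 + x))
f(F) = (F + (-18 - 3*F)/F)/(2 + F) (f(F) = (F + (-3*(6 + F))/F)/(F + 2) = (F + (-18 - 3*F)/F)/(2 + F))
(10*u(1 - 1*4, -4))*f(2) = (10*(-4*(1 + (1 - 1*4))))*((-18 + 2² - 3*2)/(2*(2 + 2))) = (10*(-4*(1 + (1 - 4))))*((½)*(-18 + 4 - 6)/4) = (10*(-4*(1 - 3)))*((½)*(¼)*(-20)) = (10*(-4*(-2)))*(-5/2) = (10*8)*(-5/2) = 80*(-5/2) = -200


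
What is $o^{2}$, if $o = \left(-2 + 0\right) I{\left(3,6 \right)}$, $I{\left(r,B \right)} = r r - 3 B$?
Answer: $324$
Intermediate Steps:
$I{\left(r,B \right)} = r^{2} - 3 B$
$o = 18$ ($o = \left(-2 + 0\right) \left(3^{2} - 18\right) = - 2 \left(9 - 18\right) = \left(-2\right) \left(-9\right) = 18$)
$o^{2} = 18^{2} = 324$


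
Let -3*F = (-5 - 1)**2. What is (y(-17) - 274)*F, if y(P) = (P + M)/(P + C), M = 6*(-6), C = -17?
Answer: 55578/17 ≈ 3269.3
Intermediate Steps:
M = -36
y(P) = (-36 + P)/(-17 + P) (y(P) = (P - 36)/(P - 17) = (-36 + P)/(-17 + P))
F = -12 (F = -(-5 - 1)**2/3 = -1/3*(-6)**2 = -1/3*36 = -12)
(y(-17) - 274)*F = ((-36 - 17)/(-17 - 17) - 274)*(-12) = (-53/(-34) - 274)*(-12) = (-1/34*(-53) - 274)*(-12) = (53/34 - 274)*(-12) = -9263/34*(-12) = 55578/17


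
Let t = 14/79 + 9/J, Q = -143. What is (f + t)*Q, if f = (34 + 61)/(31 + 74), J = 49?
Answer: -2101814/11613 ≈ -180.99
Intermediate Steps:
t = 1397/3871 (t = 14/79 + 9/49 = 1397/3871 ≈ 0.36089)
f = 19/21 (f = 95/105 = 95*(1/105) = 19/21 ≈ 0.90476)
(f + t)*Q = (19/21 + 1397/3871)*(-143) = (14698/11613)*(-143) = -2101814/11613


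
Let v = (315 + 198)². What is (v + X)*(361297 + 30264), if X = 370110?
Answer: 247967358519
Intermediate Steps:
v = 263169 (v = 513² = 263169)
(v + X)*(361297 + 30264) = (263169 + 370110)*(361297 + 30264) = 633279*391561 = 247967358519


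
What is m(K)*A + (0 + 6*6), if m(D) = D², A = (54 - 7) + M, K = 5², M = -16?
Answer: 19411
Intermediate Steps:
K = 25
A = 31 (A = (54 - 7) - 16 = 47 - 16 = 31)
m(K)*A + (0 + 6*6) = 25²*31 + (0 + 6*6) = 625*31 + (0 + 36) = 19375 + 36 = 19411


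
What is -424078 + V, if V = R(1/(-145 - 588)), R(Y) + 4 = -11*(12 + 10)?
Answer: -424324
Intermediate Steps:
R(Y) = -246 (R(Y) = -4 - 11*(12 + 10) = -4 - 11*22 = -4 - 242 = -246)
V = -246
-424078 + V = -424078 - 246 = -424324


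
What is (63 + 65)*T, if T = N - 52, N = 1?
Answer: -6528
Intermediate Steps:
T = -51 (T = 1 - 52 = -51)
(63 + 65)*T = (63 + 65)*(-51) = 128*(-51) = -6528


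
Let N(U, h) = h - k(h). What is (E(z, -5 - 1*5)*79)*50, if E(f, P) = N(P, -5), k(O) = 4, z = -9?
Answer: -35550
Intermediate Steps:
N(U, h) = -4 + h (N(U, h) = h - 1*4 = h - 4 = -4 + h)
E(f, P) = -9 (E(f, P) = -4 - 5 = -9)
(E(z, -5 - 1*5)*79)*50 = -9*79*50 = -711*50 = -35550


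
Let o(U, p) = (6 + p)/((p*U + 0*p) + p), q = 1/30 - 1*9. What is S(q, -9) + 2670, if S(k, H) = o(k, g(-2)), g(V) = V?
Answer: 638190/239 ≈ 2670.3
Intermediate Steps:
q = -269/30 (q = 1/30 - 9 = -269/30 ≈ -8.9667)
o(U, p) = (6 + p)/(p + U*p) (o(U, p) = (6 + p)/((U*p + 0) + p) = (6 + p)/(U*p + p) = (6 + p)/(p + U*p))
S(k, H) = -2/(1 + k) (S(k, H) = (6 - 2)/((-2)*(1 + k)) = -½*4/(1 + k) = -2/(1 + k))
S(q, -9) + 2670 = -2/(1 - 269/30) + 2670 = -2/(-239/30) + 2670 = -2*(-30/239) + 2670 = 60/239 + 2670 = 638190/239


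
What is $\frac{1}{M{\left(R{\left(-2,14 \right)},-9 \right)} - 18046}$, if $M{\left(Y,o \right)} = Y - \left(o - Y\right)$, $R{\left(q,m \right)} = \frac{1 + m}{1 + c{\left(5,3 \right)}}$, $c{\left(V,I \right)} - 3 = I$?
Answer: $- \frac{7}{126229} \approx -5.5455 \cdot 10^{-5}$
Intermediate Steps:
$c{\left(V,I \right)} = 3 + I$
$R{\left(q,m \right)} = \frac{1}{7} + \frac{m}{7}$ ($R{\left(q,m \right)} = \frac{1 + m}{1 + \left(3 + 3\right)} = \frac{1 + m}{1 + 6} = \frac{1 + m}{7} = \left(1 + m\right) \frac{1}{7} = \frac{1}{7} + \frac{m}{7}$)
$M{\left(Y,o \right)} = - o + 2 Y$ ($M{\left(Y,o \right)} = Y + \left(Y - o\right) = - o + 2 Y$)
$\frac{1}{M{\left(R{\left(-2,14 \right)},-9 \right)} - 18046} = \frac{1}{\left(\left(-1\right) \left(-9\right) + 2 \left(\frac{1}{7} + \frac{1}{7} \cdot 14\right)\right) - 18046} = \frac{1}{\left(9 + 2 \left(\frac{1}{7} + 2\right)\right) - 18046} = \frac{1}{\left(9 + 2 \cdot \frac{15}{7}\right) - 18046} = \frac{1}{\left(9 + \frac{30}{7}\right) - 18046} = \frac{1}{\frac{93}{7} - 18046} = \frac{1}{- \frac{126229}{7}} = - \frac{7}{126229}$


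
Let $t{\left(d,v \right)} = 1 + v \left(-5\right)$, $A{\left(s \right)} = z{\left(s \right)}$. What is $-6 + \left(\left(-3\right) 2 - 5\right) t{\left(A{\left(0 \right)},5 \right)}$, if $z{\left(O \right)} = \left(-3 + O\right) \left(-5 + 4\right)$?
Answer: $258$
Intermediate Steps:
$z{\left(O \right)} = 3 - O$ ($z{\left(O \right)} = \left(-3 + O\right) \left(-1\right) = 3 - O$)
$A{\left(s \right)} = 3 - s$
$t{\left(d,v \right)} = 1 - 5 v$
$-6 + \left(\left(-3\right) 2 - 5\right) t{\left(A{\left(0 \right)},5 \right)} = -6 + \left(\left(-3\right) 2 - 5\right) \left(1 - 25\right) = -6 + \left(-6 - 5\right) \left(1 - 25\right) = -6 - -264 = -6 + 264 = 258$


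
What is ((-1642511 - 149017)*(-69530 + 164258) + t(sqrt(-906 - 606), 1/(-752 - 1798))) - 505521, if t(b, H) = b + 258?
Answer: -169708369647 + 6*I*sqrt(42) ≈ -1.6971e+11 + 38.884*I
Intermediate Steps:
t(b, H) = 258 + b
((-1642511 - 149017)*(-69530 + 164258) + t(sqrt(-906 - 606), 1/(-752 - 1798))) - 505521 = ((-1642511 - 149017)*(-69530 + 164258) + (258 + sqrt(-906 - 606))) - 505521 = (-1791528*94728 + (258 + sqrt(-1512))) - 505521 = (-169707864384 + (258 + 6*I*sqrt(42))) - 505521 = (-169707864126 + 6*I*sqrt(42)) - 505521 = -169708369647 + 6*I*sqrt(42)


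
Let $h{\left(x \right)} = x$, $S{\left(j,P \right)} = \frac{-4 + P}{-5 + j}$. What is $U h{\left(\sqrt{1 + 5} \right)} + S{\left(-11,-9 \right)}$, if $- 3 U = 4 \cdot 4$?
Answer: $\frac{13}{16} - \frac{16 \sqrt{6}}{3} \approx -12.251$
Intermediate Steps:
$S{\left(j,P \right)} = \frac{-4 + P}{-5 + j}$
$U = - \frac{16}{3}$ ($U = - \frac{4 \cdot 4}{3} = \left(- \frac{1}{3}\right) 16 = - \frac{16}{3} \approx -5.3333$)
$U h{\left(\sqrt{1 + 5} \right)} + S{\left(-11,-9 \right)} = - \frac{16 \sqrt{1 + 5}}{3} + \frac{-4 - 9}{-5 - 11} = - \frac{16 \sqrt{6}}{3} + \frac{1}{-16} \left(-13\right) = - \frac{16 \sqrt{6}}{3} - - \frac{13}{16} = - \frac{16 \sqrt{6}}{3} + \frac{13}{16} = \frac{13}{16} - \frac{16 \sqrt{6}}{3}$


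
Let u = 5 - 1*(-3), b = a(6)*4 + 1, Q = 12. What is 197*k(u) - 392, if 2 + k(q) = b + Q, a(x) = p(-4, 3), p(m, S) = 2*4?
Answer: 8079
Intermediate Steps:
p(m, S) = 8
a(x) = 8
b = 33 (b = 8*4 + 1 = 32 + 1 = 33)
u = 8 (u = 5 + 3 = 8)
k(q) = 43 (k(q) = -2 + (33 + 12) = -2 + 45 = 43)
197*k(u) - 392 = 197*43 - 392 = 8471 - 392 = 8079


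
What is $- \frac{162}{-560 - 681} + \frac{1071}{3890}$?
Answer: $\frac{1959291}{4827490} \approx 0.40586$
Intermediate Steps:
$- \frac{162}{-560 - 681} + \frac{1071}{3890} = - \frac{162}{-1241} + 1071 \cdot \frac{1}{3890} = \left(-162\right) \left(- \frac{1}{1241}\right) + \frac{1071}{3890} = \frac{162}{1241} + \frac{1071}{3890} = \frac{1959291}{4827490}$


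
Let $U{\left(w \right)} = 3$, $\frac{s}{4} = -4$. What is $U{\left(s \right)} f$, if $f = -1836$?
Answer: $-5508$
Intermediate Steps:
$s = -16$ ($s = 4 \left(-4\right) = -16$)
$U{\left(s \right)} f = 3 \left(-1836\right) = -5508$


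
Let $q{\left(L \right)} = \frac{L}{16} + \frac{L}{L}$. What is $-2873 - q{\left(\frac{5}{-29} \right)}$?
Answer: $- \frac{1333531}{464} \approx -2874.0$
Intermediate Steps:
$q{\left(L \right)} = 1 + \frac{L}{16}$ ($q{\left(L \right)} = L \frac{1}{16} + 1 = \frac{L}{16} + 1 = 1 + \frac{L}{16}$)
$-2873 - q{\left(\frac{5}{-29} \right)} = -2873 - \left(1 + \frac{5 \frac{1}{-29}}{16}\right) = -2873 - \left(1 + \frac{5 \left(- \frac{1}{29}\right)}{16}\right) = -2873 - \left(1 + \frac{1}{16} \left(- \frac{5}{29}\right)\right) = -2873 - \left(1 - \frac{5}{464}\right) = -2873 - \frac{459}{464} = - \frac{1333531}{464}$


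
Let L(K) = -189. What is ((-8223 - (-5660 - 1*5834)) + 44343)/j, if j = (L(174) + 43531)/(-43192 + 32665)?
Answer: -250616289/21671 ≈ -11565.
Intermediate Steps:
j = -43342/10527 (j = (-189 + 43531)/(-43192 + 32665) = 43342/(-10527) = 43342*(-1/10527) = -43342/10527 ≈ -4.1172)
((-8223 - (-5660 - 1*5834)) + 44343)/j = ((-8223 - (-5660 - 1*5834)) + 44343)/(-43342/10527) = ((-8223 - (-5660 - 5834)) + 44343)*(-10527/43342) = ((-8223 - 1*(-11494)) + 44343)*(-10527/43342) = ((-8223 + 11494) + 44343)*(-10527/43342) = (3271 + 44343)*(-10527/43342) = 47614*(-10527/43342) = -250616289/21671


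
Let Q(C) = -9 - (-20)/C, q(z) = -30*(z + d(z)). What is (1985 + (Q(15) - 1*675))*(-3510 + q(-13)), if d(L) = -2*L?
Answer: -5079100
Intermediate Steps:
q(z) = 30*z (q(z) = -30*(z - 2*z) = -(-30)*z = 30*z)
Q(C) = -9 + 20/C
(1985 + (Q(15) - 1*675))*(-3510 + q(-13)) = (1985 + ((-9 + 20/15) - 1*675))*(-3510 + 30*(-13)) = (1985 + ((-9 + 20*(1/15)) - 675))*(-3510 - 390) = (1985 + ((-9 + 4/3) - 675))*(-3900) = (1985 + (-23/3 - 675))*(-3900) = (1985 - 2048/3)*(-3900) = (3907/3)*(-3900) = -5079100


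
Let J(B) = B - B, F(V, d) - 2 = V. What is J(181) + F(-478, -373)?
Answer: -476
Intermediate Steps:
F(V, d) = 2 + V
J(B) = 0
J(181) + F(-478, -373) = 0 + (2 - 478) = 0 - 476 = -476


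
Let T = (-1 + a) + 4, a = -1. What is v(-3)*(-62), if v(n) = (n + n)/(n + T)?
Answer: -372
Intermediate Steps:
T = 2 (T = (-1 - 1) + 4 = -2 + 4 = 2)
v(n) = 2*n/(2 + n) (v(n) = (n + n)/(n + 2) = (2*n)/(2 + n) = 2*n/(2 + n))
v(-3)*(-62) = (2*(-3)/(2 - 3))*(-62) = (2*(-3)/(-1))*(-62) = (2*(-3)*(-1))*(-62) = 6*(-62) = -372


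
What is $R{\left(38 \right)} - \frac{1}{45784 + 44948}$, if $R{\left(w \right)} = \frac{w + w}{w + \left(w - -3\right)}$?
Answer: $\frac{6895553}{7167828} \approx 0.96201$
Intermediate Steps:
$R{\left(w \right)} = \frac{2 w}{3 + 2 w}$ ($R{\left(w \right)} = \frac{2 w}{w + \left(w + 3\right)} = \frac{2 w}{w + \left(3 + w\right)} = \frac{2 w}{3 + 2 w}$)
$R{\left(38 \right)} - \frac{1}{45784 + 44948} = 2 \cdot 38 \frac{1}{3 + 2 \cdot 38} - \frac{1}{45784 + 44948} = 2 \cdot 38 \frac{1}{3 + 76} - \frac{1}{90732} = 2 \cdot 38 \cdot \frac{1}{79} - \frac{1}{90732} = \frac{76}{79} - \frac{1}{90732} = \frac{6895553}{7167828}$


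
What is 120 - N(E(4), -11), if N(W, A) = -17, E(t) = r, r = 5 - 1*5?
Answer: 137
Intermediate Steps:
r = 0 (r = 5 - 5 = 0)
E(t) = 0
120 - N(E(4), -11) = 120 - 1*(-17) = 120 + 17 = 137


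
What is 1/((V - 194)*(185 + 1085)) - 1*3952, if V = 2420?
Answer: -11172383039/2827020 ≈ -3952.0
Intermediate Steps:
1/((V - 194)*(185 + 1085)) - 1*3952 = 1/((2420 - 194)*(185 + 1085)) - 1*3952 = 1/(2226*1270) - 3952 = 1/2827020 - 3952 = -11172383039/2827020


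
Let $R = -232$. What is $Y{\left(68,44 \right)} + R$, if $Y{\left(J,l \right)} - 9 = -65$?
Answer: $-288$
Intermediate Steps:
$Y{\left(J,l \right)} = -56$ ($Y{\left(J,l \right)} = 9 - 65 = -56$)
$Y{\left(68,44 \right)} + R = -56 - 232 = -288$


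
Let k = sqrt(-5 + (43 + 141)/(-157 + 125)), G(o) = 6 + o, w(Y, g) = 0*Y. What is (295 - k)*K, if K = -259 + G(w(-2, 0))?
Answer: -74635 + 253*I*sqrt(43)/2 ≈ -74635.0 + 829.52*I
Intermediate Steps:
w(Y, g) = 0
K = -253 (K = -259 + (6 + 0) = -259 + 6 = -253)
k = I*sqrt(43)/2 (k = sqrt(-5 + 184/(-32)) = sqrt(-5 + 184*(-1/32)) = sqrt(-5 - 23/4) = sqrt(-43/4) = I*sqrt(43)/2 ≈ 3.2787*I)
(295 - k)*K = (295 - I*sqrt(43)/2)*(-253) = -74635 + 253*I*sqrt(43)/2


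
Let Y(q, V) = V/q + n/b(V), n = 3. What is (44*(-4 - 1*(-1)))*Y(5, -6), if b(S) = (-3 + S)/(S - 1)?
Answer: -748/5 ≈ -149.60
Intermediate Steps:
b(S) = (-3 + S)/(-1 + S)
Y(q, V) = V/q + 3*(-1 + V)/(-3 + V) (Y(q, V) = V/q + 3/(((-3 + V)/(-1 + V))) = V/q + 3*((-1 + V)/(-3 + V)) = V/q + 3*(-1 + V)/(-3 + V))
(44*(-4 - 1*(-1)))*Y(5, -6) = (44*(-4 - 1*(-1)))*((-6*(-3 - 6) + 3*5*(-1 - 6))/(5*(-3 - 6))) = (44*(-4 + 1))*((1/5)*(-6*(-9) + 3*5*(-7))/(-9)) = (44*(-3))*((1/5)*(-1/9)*(54 - 105)) = -132*(-1)*(-51)/(5*9) = -132*17/15 = -748/5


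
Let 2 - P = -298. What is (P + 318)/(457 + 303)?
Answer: 309/380 ≈ 0.81316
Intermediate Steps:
P = 300 (P = 2 - 1*(-298) = 2 + 298 = 300)
(P + 318)/(457 + 303) = (300 + 318)/(457 + 303) = 618/760 = 618*(1/760) = 309/380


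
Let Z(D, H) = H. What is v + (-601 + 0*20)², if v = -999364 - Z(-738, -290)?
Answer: -637873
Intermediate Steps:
v = -999074 (v = -999364 - 1*(-290) = -999364 + 290 = -999074)
v + (-601 + 0*20)² = -999074 + (-601 + 0*20)² = -999074 + (-601 + 0)² = -999074 + (-601)² = -999074 + 361201 = -637873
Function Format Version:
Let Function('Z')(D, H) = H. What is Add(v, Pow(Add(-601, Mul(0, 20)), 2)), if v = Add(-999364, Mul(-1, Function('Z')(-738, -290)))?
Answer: -637873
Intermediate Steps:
v = -999074 (v = Add(-999364, Mul(-1, -290)) = Add(-999364, 290) = -999074)
Add(v, Pow(Add(-601, Mul(0, 20)), 2)) = Add(-999074, Pow(Add(-601, Mul(0, 20)), 2)) = Add(-999074, Pow(Add(-601, 0), 2)) = Add(-999074, Pow(-601, 2)) = Add(-999074, 361201) = -637873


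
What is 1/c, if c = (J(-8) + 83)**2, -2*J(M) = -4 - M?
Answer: 1/6561 ≈ 0.00015242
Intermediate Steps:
J(M) = 2 + M/2 (J(M) = -(-4 - M)/2 = 2 + M/2)
c = 6561 (c = ((2 + (1/2)*(-8)) + 83)**2 = ((2 - 4) + 83)**2 = (-2 + 83)**2 = 81**2 = 6561)
1/c = 1/6561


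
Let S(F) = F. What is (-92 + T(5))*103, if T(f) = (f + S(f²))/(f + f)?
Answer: -9167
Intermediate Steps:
T(f) = (f + f²)/(2*f) (T(f) = (f + f²)/(f + f) = (f + f²)/((2*f)) = (f + f²)*(1/(2*f)) = (f + f²)/(2*f))
(-92 + T(5))*103 = (-92 + (½ + (½)*5))*103 = (-92 + (½ + 5/2))*103 = (-92 + 3)*103 = -89*103 = -9167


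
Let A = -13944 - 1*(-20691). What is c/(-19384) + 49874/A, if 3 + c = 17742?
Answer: 847072583/130783848 ≈ 6.4769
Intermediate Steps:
c = 17739 (c = -3 + 17742 = 17739)
A = 6747 (A = -13944 + 20691 = 6747)
c/(-19384) + 49874/A = 17739/(-19384) + 49874/6747 = 17739*(-1/19384) + 49874*(1/6747) = -17739/19384 + 49874/6747 = 847072583/130783848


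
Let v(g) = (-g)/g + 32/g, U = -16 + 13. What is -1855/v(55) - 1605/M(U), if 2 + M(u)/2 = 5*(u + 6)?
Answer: 2615735/598 ≈ 4374.1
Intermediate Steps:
U = -3
M(u) = 56 + 10*u (M(u) = -4 + 2*(5*(u + 6)) = -4 + 2*(5*(6 + u)) = -4 + 2*(30 + 5*u) = -4 + (60 + 10*u) = 56 + 10*u)
v(g) = -1 + 32/g
-1855/v(55) - 1605/M(U) = -1855*55/(32 - 1*55) - 1605/(56 + 10*(-3)) = -1855*55/(32 - 55) - 1605/(56 - 30) = -1855/((1/55)*(-23)) - 1605/26 = -1855/(-23/55) - 1605*1/26 = -1855*(-55/23) - 1605/26 = 102025/23 - 1605/26 = 2615735/598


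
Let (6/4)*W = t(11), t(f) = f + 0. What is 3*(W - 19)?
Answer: -35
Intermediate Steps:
t(f) = f
W = 22/3 (W = (⅔)*11 = 22/3 ≈ 7.3333)
3*(W - 19) = 3*(22/3 - 19) = 3*(-35/3) = -35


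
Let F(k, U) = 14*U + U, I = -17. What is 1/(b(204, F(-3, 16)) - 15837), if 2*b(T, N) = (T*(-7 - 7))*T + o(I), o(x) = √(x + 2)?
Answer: -409532/125787344273 - 2*I*√15/377362032819 ≈ -3.2557e-6 - 2.0527e-11*I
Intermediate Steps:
o(x) = √(2 + x)
F(k, U) = 15*U
b(T, N) = -7*T² + I*√15/2 (b(T, N) = ((T*(-7 - 7))*T + √(2 - 17))/2 = ((T*(-14))*T + √(-15))/2 = ((-14*T)*T + I*√15)/2 = (-14*T² + I*√15)/2 = -7*T² + I*√15/2)
1/(b(204, F(-3, 16)) - 15837) = 1/((-7*204² + I*√15/2) - 15837) = 1/((-7*41616 + I*√15/2) - 15837) = 1/((-291312 + I*√15/2) - 15837) = 1/(-307149 + I*√15/2)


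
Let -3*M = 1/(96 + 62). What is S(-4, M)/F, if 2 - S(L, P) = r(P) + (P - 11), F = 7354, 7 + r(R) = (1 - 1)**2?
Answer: 9481/3485796 ≈ 0.0027199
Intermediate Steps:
r(R) = -7 (r(R) = -7 + (1 - 1)**2 = -7 + 0**2 = -7 + 0 = -7)
M = -1/474 (M = -1/(3*(96 + 62)) = -1/3/158 = -1/3*1/158 = -1/474 ≈ -0.0021097)
S(L, P) = 20 - P (S(L, P) = 2 - (-7 + (P - 11)) = 2 - (-7 + (-11 + P)) = 2 - (-18 + P) = 2 + (18 - P) = 20 - P)
S(-4, M)/F = (20 - 1*(-1/474))/7354 = (20 + 1/474)*(1/7354) = (9481/474)*(1/7354) = 9481/3485796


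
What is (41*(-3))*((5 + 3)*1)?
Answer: -984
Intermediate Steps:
(41*(-3))*((5 + 3)*1) = -984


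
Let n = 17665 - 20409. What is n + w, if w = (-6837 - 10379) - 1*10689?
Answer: -30649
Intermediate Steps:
n = -2744
w = -27905 (w = -17216 - 10689 = -27905)
n + w = -2744 - 27905 = -30649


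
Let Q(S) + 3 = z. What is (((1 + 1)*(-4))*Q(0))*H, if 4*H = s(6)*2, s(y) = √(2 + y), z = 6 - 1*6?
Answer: 24*√2 ≈ 33.941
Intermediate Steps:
z = 0 (z = 6 - 6 = 0)
Q(S) = -3 (Q(S) = -3 + 0 = -3)
H = √2 (H = (√(2 + 6)*2)/4 = (√8*2)/4 = ((2*√2)*2)/4 = (4*√2)/4 = √2 ≈ 1.4142)
(((1 + 1)*(-4))*Q(0))*H = (((1 + 1)*(-4))*(-3))*√2 = ((2*(-4))*(-3))*√2 = (-8*(-3))*√2 = 24*√2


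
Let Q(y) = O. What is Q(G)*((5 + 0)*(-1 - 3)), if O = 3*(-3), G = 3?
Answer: 180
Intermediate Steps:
O = -9
Q(y) = -9
Q(G)*((5 + 0)*(-1 - 3)) = -9*(5 + 0)*(-1 - 3) = -45*(-4) = -9*(-20) = 180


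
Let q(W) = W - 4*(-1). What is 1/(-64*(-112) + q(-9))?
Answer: 1/7163 ≈ 0.00013961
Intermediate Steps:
q(W) = 4 + W (q(W) = W + 4 = 4 + W)
1/(-64*(-112) + q(-9)) = 1/(-64*(-112) + (4 - 9)) = 1/(7168 - 5) = 1/7163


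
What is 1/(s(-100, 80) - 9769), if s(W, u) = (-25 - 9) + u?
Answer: -1/9723 ≈ -0.00010285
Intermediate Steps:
s(W, u) = -34 + u
1/(s(-100, 80) - 9769) = 1/((-34 + 80) - 9769) = 1/(46 - 9769) = 1/(-9723) = -1/9723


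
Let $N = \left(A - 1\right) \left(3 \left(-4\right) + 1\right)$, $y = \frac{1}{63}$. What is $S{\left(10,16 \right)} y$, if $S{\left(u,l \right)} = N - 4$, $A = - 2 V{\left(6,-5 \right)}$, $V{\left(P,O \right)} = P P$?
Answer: $\frac{799}{63} \approx 12.683$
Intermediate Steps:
$V{\left(P,O \right)} = P^{2}$
$A = -72$ ($A = - 2 \cdot 6^{2} = \left(-2\right) 36 = -72$)
$y = \frac{1}{63} \approx 0.015873$
$N = 803$ ($N = \left(-72 - 1\right) \left(3 \left(-4\right) + 1\right) = - 73 \left(-12 + 1\right) = \left(-73\right) \left(-11\right) = 803$)
$S{\left(u,l \right)} = 799$ ($S{\left(u,l \right)} = 803 - 4 = 799$)
$S{\left(10,16 \right)} y = 799 \cdot \frac{1}{63} = \frac{799}{63}$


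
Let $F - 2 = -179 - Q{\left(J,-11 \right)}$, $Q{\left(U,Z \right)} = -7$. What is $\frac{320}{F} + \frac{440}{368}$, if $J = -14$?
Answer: $- \frac{537}{782} \approx -0.6867$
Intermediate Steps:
$F = -170$ ($F = 2 - 172 = -170$)
$\frac{320}{F} + \frac{440}{368} = \frac{320}{-170} + \frac{440}{368} = 320 \left(- \frac{1}{170}\right) + 440 \cdot \frac{1}{368} = - \frac{32}{17} + \frac{55}{46} = - \frac{537}{782}$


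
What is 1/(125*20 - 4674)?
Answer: -1/2174 ≈ -0.00045998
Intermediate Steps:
1/(125*20 - 4674) = 1/(2500 - 4674) = 1/(-2174) = -1/2174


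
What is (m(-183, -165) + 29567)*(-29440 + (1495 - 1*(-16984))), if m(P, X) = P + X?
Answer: -320269459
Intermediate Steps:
(m(-183, -165) + 29567)*(-29440 + (1495 - 1*(-16984))) = ((-183 - 165) + 29567)*(-29440 + (1495 - 1*(-16984))) = (-348 + 29567)*(-29440 + (1495 + 16984)) = 29219*(-29440 + 18479) = 29219*(-10961) = -320269459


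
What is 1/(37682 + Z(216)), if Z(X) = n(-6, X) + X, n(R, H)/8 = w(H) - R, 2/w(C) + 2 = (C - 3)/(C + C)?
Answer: 217/8231978 ≈ 2.6361e-5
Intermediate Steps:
w(C) = 2/(-2 + (-3 + C)/(2*C)) (w(C) = 2/(-2 + (C - 3)/(C + C)) = 2/(-2 + (-3 + C)/((2*C))) = 2/(-2 + (-3 + C)*(1/(2*C))) = 2/(-2 + (-3 + C)/(2*C)))
n(R, H) = -8*R - 32*H/(3 + 3*H) (n(R, H) = 8*(-4*H/(3 + 3*H) - R) = 8*(-R - 4*H/(3 + 3*H)) = -8*R - 32*H/(3 + 3*H))
Z(X) = X + 8*(18 + 14*X)/(3*(1 + X)) (Z(X) = 8*(-4*X - 3*(-6)*(1 + X))/(3*(1 + X)) + X = 8*(-4*X + (18 + 18*X))/(3*(1 + X)) + X = 8*(18 + 14*X)/(3*(1 + X)) + X = X + 8*(18 + 14*X)/(3*(1 + X)))
1/(37682 + Z(216)) = 1/(37682 + (48 + 216**2 + (115/3)*216)/(1 + 216)) = 1/(37682 + (48 + 46656 + 8280)/217) = 1/(37682 + (1/217)*54984) = 1/(37682 + 54984/217) = 1/(8231978/217) = 217/8231978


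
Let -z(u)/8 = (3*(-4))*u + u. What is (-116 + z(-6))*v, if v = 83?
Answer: -53452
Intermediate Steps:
z(u) = 88*u (z(u) = -8*((3*(-4))*u + u) = -8*(-12*u + u) = -(-88)*u = 88*u)
(-116 + z(-6))*v = (-116 + 88*(-6))*83 = (-116 - 528)*83 = -644*83 = -53452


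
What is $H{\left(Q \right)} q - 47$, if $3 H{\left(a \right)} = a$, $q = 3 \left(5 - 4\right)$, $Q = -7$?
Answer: $-54$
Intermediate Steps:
$q = 3$ ($q = 3 \cdot 1 = 3$)
$H{\left(a \right)} = \frac{a}{3}$
$H{\left(Q \right)} q - 47 = \frac{1}{3} \left(-7\right) 3 - 47 = \left(- \frac{7}{3}\right) 3 - 47 = -7 - 47 = -54$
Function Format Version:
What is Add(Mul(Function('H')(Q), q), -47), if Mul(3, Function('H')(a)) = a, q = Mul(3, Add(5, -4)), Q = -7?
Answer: -54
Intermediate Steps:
q = 3 (q = Mul(3, 1) = 3)
Function('H')(a) = Mul(Rational(1, 3), a)
Add(Mul(Function('H')(Q), q), -47) = Add(Mul(Mul(Rational(1, 3), -7), 3), -47) = Add(Mul(Rational(-7, 3), 3), -47) = Add(-7, -47) = -54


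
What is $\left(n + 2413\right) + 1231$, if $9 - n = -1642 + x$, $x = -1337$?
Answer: $6632$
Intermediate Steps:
$n = 2988$ ($n = 9 - \left(-1642 - 1337\right) = 9 - -2979 = 9 + 2979 = 2988$)
$\left(n + 2413\right) + 1231 = \left(2988 + 2413\right) + 1231 = 5401 + 1231 = 6632$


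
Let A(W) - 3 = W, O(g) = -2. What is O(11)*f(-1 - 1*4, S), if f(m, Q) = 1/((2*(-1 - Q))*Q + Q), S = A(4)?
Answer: 2/105 ≈ 0.019048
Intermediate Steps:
A(W) = 3 + W
S = 7 (S = 3 + 4 = 7)
f(m, Q) = 1/(Q + Q*(-2 - 2*Q)) (f(m, Q) = 1/((-2 - 2*Q)*Q + Q) = 1/(Q*(-2 - 2*Q) + Q) = 1/(Q + Q*(-2 - 2*Q)))
O(11)*f(-1 - 1*4, S) = -(-2)/(7*(1 + 2*7)) = -(-2)/(7*(1 + 14)) = -(-2)/(7*15) = -2*(-1/105) = 2/105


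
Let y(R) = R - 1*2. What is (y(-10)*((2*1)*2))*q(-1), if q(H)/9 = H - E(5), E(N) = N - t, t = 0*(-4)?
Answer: 2592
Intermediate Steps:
t = 0
y(R) = -2 + R (y(R) = R - 2 = -2 + R)
E(N) = N (E(N) = N - 1*0 = N + 0 = N)
q(H) = -45 + 9*H (q(H) = 9*(H - 1*5) = 9*(H - 5) = 9*(-5 + H) = -45 + 9*H)
(y(-10)*((2*1)*2))*q(-1) = ((-2 - 10)*((2*1)*2))*(-45 + 9*(-1)) = (-24*2)*(-45 - 9) = -12*4*(-54) = -48*(-54) = 2592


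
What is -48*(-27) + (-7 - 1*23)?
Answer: 1266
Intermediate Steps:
-48*(-27) + (-7 - 1*23) = 1296 + (-7 - 23) = 1296 - 30 = 1266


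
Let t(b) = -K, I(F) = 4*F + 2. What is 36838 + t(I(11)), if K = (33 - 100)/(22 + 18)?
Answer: 1473587/40 ≈ 36840.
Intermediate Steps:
I(F) = 2 + 4*F
K = -67/40 ≈ -1.6750
t(b) = 67/40 (t(b) = -1*(-67/40) = 67/40)
36838 + t(I(11)) = 36838 + 67/40 = 1473587/40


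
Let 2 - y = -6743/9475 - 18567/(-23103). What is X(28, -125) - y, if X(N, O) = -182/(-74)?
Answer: 496272353/899926025 ≈ 0.55146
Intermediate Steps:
y = 46407006/24322325 (y = 2 - (-6743/9475 - 18567/(-23103)) = 2 - (-6743*1/9475 - 18567*(-1/23103)) = 2 - (-6743/9475 + 2063/2567) = 2 - 1*2237644/24322325 = 2 - 2237644/24322325 = 46407006/24322325 ≈ 1.9080)
X(N, O) = 91/37 (X(N, O) = -182*(-1/74) = 91/37)
X(28, -125) - y = 91/37 - 1*46407006/24322325 = 91/37 - 46407006/24322325 = 496272353/899926025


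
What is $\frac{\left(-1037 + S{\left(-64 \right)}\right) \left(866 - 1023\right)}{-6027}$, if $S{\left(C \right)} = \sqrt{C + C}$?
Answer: $- \frac{162809}{6027} + \frac{1256 i \sqrt{2}}{6027} \approx -27.013 + 0.29472 i$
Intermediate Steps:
$S{\left(C \right)} = \sqrt{2} \sqrt{C}$ ($S{\left(C \right)} = \sqrt{2 C} = \sqrt{2} \sqrt{C}$)
$\frac{\left(-1037 + S{\left(-64 \right)}\right) \left(866 - 1023\right)}{-6027} = \frac{\left(-1037 + \sqrt{2} \sqrt{-64}\right) \left(866 - 1023\right)}{-6027} = \left(-1037 + \sqrt{2} \cdot 8 i\right) \left(-157\right) \left(- \frac{1}{6027}\right) = \left(-1037 + 8 i \sqrt{2}\right) \left(-157\right) \left(- \frac{1}{6027}\right) = \left(162809 - 1256 i \sqrt{2}\right) \left(- \frac{1}{6027}\right) = - \frac{162809}{6027} + \frac{1256 i \sqrt{2}}{6027}$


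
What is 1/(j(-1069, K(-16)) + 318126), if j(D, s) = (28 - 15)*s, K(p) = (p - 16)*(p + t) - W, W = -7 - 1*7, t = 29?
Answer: 1/312900 ≈ 3.1959e-6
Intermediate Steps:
W = -14 (W = -7 - 7 = -14)
K(p) = 14 + (-16 + p)*(29 + p) (K(p) = (p - 16)*(p + 29) - 1*(-14) = (-16 + p)*(29 + p) + 14 = 14 + (-16 + p)*(29 + p))
j(D, s) = 13*s
1/(j(-1069, K(-16)) + 318126) = 1/(13*(-450 + (-16)² + 13*(-16)) + 318126) = 1/(13*(-450 + 256 - 208) + 318126) = 1/(13*(-402) + 318126) = 1/(-5226 + 318126) = 1/312900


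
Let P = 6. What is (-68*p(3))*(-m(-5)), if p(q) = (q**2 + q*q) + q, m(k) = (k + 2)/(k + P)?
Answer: -4284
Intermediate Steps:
m(k) = (2 + k)/(6 + k) (m(k) = (k + 2)/(k + 6) = (2 + k)/(6 + k))
p(q) = q + 2*q**2 (p(q) = (q**2 + q**2) + q = 2*q**2 + q = q + 2*q**2)
(-68*p(3))*(-m(-5)) = (-68*3*(1 + 2*3))*(-(2 - 5)/(6 - 5)) = (-68*3*(1 + 6))*(-(-3)/1) = (-68*3*7)*(-(-3)) = (-68*21)*(-1*(-3)) = -17*84*3 = -1428*3 = -4284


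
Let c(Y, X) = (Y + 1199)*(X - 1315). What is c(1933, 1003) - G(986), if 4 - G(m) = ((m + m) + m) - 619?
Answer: -974849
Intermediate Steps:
G(m) = 623 - 3*m (G(m) = 4 - (((m + m) + m) - 619) = 4 - ((2*m + m) - 619) = 4 - (3*m - 619) = 4 - (-619 + 3*m) = 4 + (619 - 3*m) = 623 - 3*m)
c(Y, X) = (-1315 + X)*(1199 + Y) (c(Y, X) = (1199 + Y)*(-1315 + X) = (-1315 + X)*(1199 + Y))
c(1933, 1003) - G(986) = (-1576685 - 1315*1933 + 1199*1003 + 1003*1933) - (623 - 3*986) = (-1576685 - 2541895 + 1202597 + 1938799) - (623 - 2958) = -977184 - 1*(-2335) = -977184 + 2335 = -974849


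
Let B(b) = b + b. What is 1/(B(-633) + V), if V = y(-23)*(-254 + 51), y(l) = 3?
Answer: -1/1875 ≈ -0.00053333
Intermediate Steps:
B(b) = 2*b
V = -609 (V = 3*(-254 + 51) = 3*(-203) = -609)
1/(B(-633) + V) = 1/(2*(-633) - 609) = 1/(-1266 - 609) = 1/(-1875) = -1/1875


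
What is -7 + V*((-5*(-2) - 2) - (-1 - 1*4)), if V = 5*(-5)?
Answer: -332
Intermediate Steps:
V = -25
-7 + V*((-5*(-2) - 2) - (-1 - 1*4)) = -7 - 25*((-5*(-2) - 2) - (-1 - 1*4)) = -7 - 25*((10 - 2) - (-1 - 4)) = -7 - 25*(8 - 1*(-5)) = -7 - 25*(8 + 5) = -7 - 25*13 = -7 - 325 = -332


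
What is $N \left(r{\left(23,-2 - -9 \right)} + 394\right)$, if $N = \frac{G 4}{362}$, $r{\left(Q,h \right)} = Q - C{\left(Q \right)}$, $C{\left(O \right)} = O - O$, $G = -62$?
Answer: $- \frac{51708}{181} \approx -285.68$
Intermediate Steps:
$C{\left(O \right)} = 0$
$r{\left(Q,h \right)} = Q$ ($r{\left(Q,h \right)} = Q - 0 = Q + 0 = Q$)
$N = - \frac{124}{181}$ ($N = \frac{\left(-62\right) 4}{362} = \left(-248\right) \frac{1}{362} = - \frac{124}{181} \approx -0.68508$)
$N \left(r{\left(23,-2 - -9 \right)} + 394\right) = - \frac{124 \left(23 + 394\right)}{181} = \left(- \frac{124}{181}\right) 417 = - \frac{51708}{181}$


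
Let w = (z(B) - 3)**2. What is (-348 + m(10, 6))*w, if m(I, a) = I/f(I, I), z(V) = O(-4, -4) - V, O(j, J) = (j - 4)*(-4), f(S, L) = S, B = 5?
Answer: -199872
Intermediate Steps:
O(j, J) = 16 - 4*j (O(j, J) = (-4 + j)*(-4) = 16 - 4*j)
z(V) = 32 - V (z(V) = (16 - 4*(-4)) - V = (16 + 16) - V = 32 - V)
m(I, a) = 1 (m(I, a) = I/I = 1)
w = 576 (w = ((32 - 1*5) - 3)**2 = ((32 - 5) - 3)**2 = (27 - 3)**2 = 24**2 = 576)
(-348 + m(10, 6))*w = (-348 + 1)*576 = -347*576 = -199872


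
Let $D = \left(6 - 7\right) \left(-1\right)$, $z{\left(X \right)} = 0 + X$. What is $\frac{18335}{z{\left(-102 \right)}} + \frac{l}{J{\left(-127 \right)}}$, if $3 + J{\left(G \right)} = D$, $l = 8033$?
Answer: $- \frac{214009}{51} \approx -4196.3$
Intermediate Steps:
$z{\left(X \right)} = X$
$D = 1$ ($D = \left(-1\right) \left(-1\right) = 1$)
$J{\left(G \right)} = -2$ ($J{\left(G \right)} = -3 + 1 = -2$)
$\frac{18335}{z{\left(-102 \right)}} + \frac{l}{J{\left(-127 \right)}} = \frac{18335}{-102} + \frac{8033}{-2} = 18335 \left(- \frac{1}{102}\right) + 8033 \left(- \frac{1}{2}\right) = - \frac{18335}{102} - \frac{8033}{2} = - \frac{214009}{51}$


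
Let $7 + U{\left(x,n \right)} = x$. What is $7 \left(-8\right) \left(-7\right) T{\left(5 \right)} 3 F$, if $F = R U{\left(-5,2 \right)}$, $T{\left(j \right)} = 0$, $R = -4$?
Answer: $0$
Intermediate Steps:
$U{\left(x,n \right)} = -7 + x$
$F = 48$ ($F = - 4 \left(-7 - 5\right) = \left(-4\right) \left(-12\right) = 48$)
$7 \left(-8\right) \left(-7\right) T{\left(5 \right)} 3 F = 7 \left(-8\right) \left(-7\right) 0 \cdot 3 \cdot 48 = \left(-56\right) \left(-7\right) 0 \cdot 48 = 392 \cdot 0 = 0$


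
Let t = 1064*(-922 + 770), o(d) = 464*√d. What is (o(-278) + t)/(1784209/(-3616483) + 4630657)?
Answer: -292443281312/8373345267561 + 28931864*I*√278/288736043709 ≈ -0.034926 + 0.0016707*I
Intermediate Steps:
t = -161728 (t = 1064*(-152) = -161728)
(o(-278) + t)/(1784209/(-3616483) + 4630657) = (464*√(-278) - 161728)/(1784209/(-3616483) + 4630657) = (464*(I*√278) - 161728)/(1784209*(-1/3616483) + 4630657) = (464*I*√278 - 161728)/(-1784209/3616483 + 4630657) = (-161728 + 464*I*√278)/(16746690535122/3616483) = (-161728 + 464*I*√278)*(3616483/16746690535122) = -292443281312/8373345267561 + 28931864*I*√278/288736043709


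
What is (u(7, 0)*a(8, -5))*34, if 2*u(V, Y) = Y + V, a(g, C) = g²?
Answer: 7616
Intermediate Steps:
u(V, Y) = V/2 + Y/2 (u(V, Y) = (Y + V)/2 = (V + Y)/2 = V/2 + Y/2)
(u(7, 0)*a(8, -5))*34 = (((½)*7 + (½)*0)*8²)*34 = ((7/2 + 0)*64)*34 = ((7/2)*64)*34 = 224*34 = 7616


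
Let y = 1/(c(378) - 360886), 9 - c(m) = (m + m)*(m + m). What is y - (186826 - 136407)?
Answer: -47011331048/932413 ≈ -50419.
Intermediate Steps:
c(m) = 9 - 4*m² (c(m) = 9 - (m + m)*(m + m) = 9 - 2*m*2*m = 9 - 4*m²)
y = -1/932413 (y = 1/((9 - 4*378²) - 360886) = 1/((9 - 4*142884) - 360886) = 1/((9 - 571536) - 360886) = 1/(-571527 - 360886) = 1/(-932413) = -1/932413 ≈ -1.0725e-6)
y - (186826 - 136407) = -1/932413 - (186826 - 136407) = -1/932413 - 1*50419 = -1/932413 - 50419 = -47011331048/932413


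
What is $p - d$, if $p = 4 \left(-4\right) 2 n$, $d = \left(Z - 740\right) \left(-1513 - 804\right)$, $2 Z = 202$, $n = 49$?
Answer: $-1482131$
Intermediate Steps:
$Z = 101$ ($Z = \frac{1}{2} \cdot 202 = 101$)
$d = 1480563$ ($d = \left(101 - 740\right) \left(-1513 - 804\right) = \left(-639\right) \left(-2317\right) = 1480563$)
$p = -1568$ ($p = 4 \left(-4\right) 2 \cdot 49 = \left(-16\right) 2 \cdot 49 = \left(-32\right) 49 = -1568$)
$p - d = -1568 - 1480563 = -1482131$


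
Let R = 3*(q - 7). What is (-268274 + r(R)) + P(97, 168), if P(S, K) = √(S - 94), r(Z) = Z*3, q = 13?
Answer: -268220 + √3 ≈ -2.6822e+5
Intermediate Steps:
R = 18 (R = 3*(13 - 7) = 3*6 = 18)
r(Z) = 3*Z
P(S, K) = √(-94 + S)
(-268274 + r(R)) + P(97, 168) = (-268274 + 3*18) + √(-94 + 97) = (-268274 + 54) + √3 = -268220 + √3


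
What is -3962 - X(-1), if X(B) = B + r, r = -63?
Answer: -3898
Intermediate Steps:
X(B) = -63 + B (X(B) = B - 63 = -63 + B)
-3962 - X(-1) = -3962 - (-63 - 1) = -3962 - 1*(-64) = -3962 + 64 = -3898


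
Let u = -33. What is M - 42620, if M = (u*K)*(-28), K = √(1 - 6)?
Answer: -42620 + 924*I*√5 ≈ -42620.0 + 2066.1*I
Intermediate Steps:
K = I*√5 (K = √(-5) = I*√5 ≈ 2.2361*I)
M = 924*I*√5 (M = -33*I*√5*(-28) = 924*I*√5 ≈ 2066.1*I)
M - 42620 = 924*I*√5 - 42620 = -42620 + 924*I*√5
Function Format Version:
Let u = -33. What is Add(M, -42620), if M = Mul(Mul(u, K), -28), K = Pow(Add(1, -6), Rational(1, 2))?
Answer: Add(-42620, Mul(924, I, Pow(5, Rational(1, 2)))) ≈ Add(-42620., Mul(2066.1, I))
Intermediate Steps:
K = Mul(I, Pow(5, Rational(1, 2))) (K = Pow(-5, Rational(1, 2)) = Mul(I, Pow(5, Rational(1, 2))) ≈ Mul(2.2361, I))
M = Mul(924, I, Pow(5, Rational(1, 2))) (M = Mul(Mul(-33, Mul(I, Pow(5, Rational(1, 2)))), -28) = Mul(Mul(-33, I, Pow(5, Rational(1, 2))), -28) = Mul(924, I, Pow(5, Rational(1, 2))) ≈ Mul(2066.1, I))
Add(M, -42620) = Add(Mul(924, I, Pow(5, Rational(1, 2))), -42620) = Add(-42620, Mul(924, I, Pow(5, Rational(1, 2))))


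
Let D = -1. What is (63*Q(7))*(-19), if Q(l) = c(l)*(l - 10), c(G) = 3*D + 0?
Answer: -10773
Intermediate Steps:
c(G) = -3 (c(G) = 3*(-1) + 0 = -3 + 0 = -3)
Q(l) = 30 - 3*l (Q(l) = -3*(l - 10) = -3*(-10 + l) = 30 - 3*l)
(63*Q(7))*(-19) = (63*(30 - 3*7))*(-19) = (63*(30 - 21))*(-19) = (63*9)*(-19) = 567*(-19) = -10773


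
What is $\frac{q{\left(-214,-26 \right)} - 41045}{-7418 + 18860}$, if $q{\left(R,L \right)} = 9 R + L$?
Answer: $- \frac{42997}{11442} \approx -3.7578$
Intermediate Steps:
$q{\left(R,L \right)} = L + 9 R$
$\frac{q{\left(-214,-26 \right)} - 41045}{-7418 + 18860} = \frac{\left(-26 + 9 \left(-214\right)\right) - 41045}{-7418 + 18860} = \frac{\left(-26 - 1926\right) - 41045}{11442} = \left(-1952 - 41045\right) \frac{1}{11442} = \left(-42997\right) \frac{1}{11442} = - \frac{42997}{11442}$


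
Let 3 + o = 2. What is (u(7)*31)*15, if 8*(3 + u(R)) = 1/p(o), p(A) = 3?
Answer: -11005/8 ≈ -1375.6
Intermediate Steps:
o = -1 (o = -3 + 2 = -1)
u(R) = -71/24 (u(R) = -3 + (⅛)/3 = -3 + (⅛)*(⅓) = -3 + 1/24 = -71/24)
(u(7)*31)*15 = -71/24*31*15 = -2201/24*15 = -11005/8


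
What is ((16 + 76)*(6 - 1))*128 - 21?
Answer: 58859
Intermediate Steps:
((16 + 76)*(6 - 1))*128 - 21 = (92*5)*128 - 21 = 460*128 - 21 = 58880 - 21 = 58859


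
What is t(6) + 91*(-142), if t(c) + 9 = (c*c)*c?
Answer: -12715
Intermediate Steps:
t(c) = -9 + c³ (t(c) = -9 + (c*c)*c = -9 + c²*c = -9 + c³)
t(6) + 91*(-142) = (-9 + 6³) + 91*(-142) = (-9 + 216) - 12922 = 207 - 12922 = -12715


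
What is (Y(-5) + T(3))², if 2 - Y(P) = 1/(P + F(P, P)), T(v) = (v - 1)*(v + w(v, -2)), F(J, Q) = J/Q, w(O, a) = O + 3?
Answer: 6561/16 ≈ 410.06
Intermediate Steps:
w(O, a) = 3 + O
T(v) = (-1 + v)*(3 + 2*v) (T(v) = (v - 1)*(v + (3 + v)) = (-1 + v)*(3 + 2*v))
Y(P) = 2 - 1/(1 + P) (Y(P) = 2 - 1/(P + P/P) = 2 - 1/(P + 1) = 2 - 1/(1 + P))
(Y(-5) + T(3))² = ((1 + 2*(-5))/(1 - 5) + (-3 + 3 + 2*3²))² = ((1 - 10)/(-4) + (-3 + 3 + 2*9))² = (-¼*(-9) + (-3 + 3 + 18))² = (9/4 + 18)² = (81/4)² = 6561/16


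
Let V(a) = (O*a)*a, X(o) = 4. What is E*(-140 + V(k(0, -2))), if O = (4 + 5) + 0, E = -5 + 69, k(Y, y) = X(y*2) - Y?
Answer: 256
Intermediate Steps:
k(Y, y) = 4 - Y
E = 64
O = 9 (O = 9 + 0 = 9)
V(a) = 9*a² (V(a) = (9*a)*a = 9*a²)
E*(-140 + V(k(0, -2))) = 64*(-140 + 9*(4 - 1*0)²) = 64*(-140 + 9*(4 + 0)²) = 64*(-140 + 9*4²) = 64*(-140 + 9*16) = 64*(-140 + 144) = 64*4 = 256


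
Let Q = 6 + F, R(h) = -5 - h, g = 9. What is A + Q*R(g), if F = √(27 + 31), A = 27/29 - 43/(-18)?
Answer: -42115/522 - 14*√58 ≈ -187.30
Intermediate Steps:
A = 1733/522 (A = 27*(1/29) - 43*(-1/18) = 27/29 + 43/18 = 1733/522 ≈ 3.3199)
F = √58 ≈ 7.6158
Q = 6 + √58 ≈ 13.616
A + Q*R(g) = 1733/522 + (6 + √58)*(-5 - 1*9) = 1733/522 + (6 + √58)*(-5 - 9) = 1733/522 + (6 + √58)*(-14) = 1733/522 + (-84 - 14*√58) = -42115/522 - 14*√58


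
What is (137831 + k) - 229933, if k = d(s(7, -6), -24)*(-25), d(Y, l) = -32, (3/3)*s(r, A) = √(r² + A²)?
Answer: -91302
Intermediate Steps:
s(r, A) = √(A² + r²) (s(r, A) = √(r² + A²) = √(A² + r²))
k = 800 (k = -32*(-25) = 800)
(137831 + k) - 229933 = (137831 + 800) - 229933 = 138631 - 229933 = -91302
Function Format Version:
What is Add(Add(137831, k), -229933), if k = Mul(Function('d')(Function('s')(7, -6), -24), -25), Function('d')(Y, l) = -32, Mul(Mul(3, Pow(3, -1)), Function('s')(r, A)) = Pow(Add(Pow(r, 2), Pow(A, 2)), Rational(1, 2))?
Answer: -91302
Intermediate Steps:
Function('s')(r, A) = Pow(Add(Pow(A, 2), Pow(r, 2)), Rational(1, 2)) (Function('s')(r, A) = Pow(Add(Pow(r, 2), Pow(A, 2)), Rational(1, 2)) = Pow(Add(Pow(A, 2), Pow(r, 2)), Rational(1, 2)))
k = 800 (k = Mul(-32, -25) = 800)
Add(Add(137831, k), -229933) = Add(Add(137831, 800), -229933) = Add(138631, -229933) = -91302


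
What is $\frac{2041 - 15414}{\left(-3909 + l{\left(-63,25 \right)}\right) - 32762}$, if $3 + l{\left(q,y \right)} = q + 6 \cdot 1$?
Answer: $\frac{13373}{36731} \approx 0.36408$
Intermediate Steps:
$l{\left(q,y \right)} = 3 + q$ ($l{\left(q,y \right)} = -3 + \left(q + 6 \cdot 1\right) = -3 + \left(q + 6\right) = -3 + \left(6 + q\right) = 3 + q$)
$\frac{2041 - 15414}{\left(-3909 + l{\left(-63,25 \right)}\right) - 32762} = \frac{2041 - 15414}{\left(-3909 + \left(3 - 63\right)\right) - 32762} = - \frac{13373}{\left(-3909 - 60\right) - 32762} = - \frac{13373}{-3969 - 32762} = - \frac{13373}{-36731} = \left(-13373\right) \left(- \frac{1}{36731}\right) = \frac{13373}{36731}$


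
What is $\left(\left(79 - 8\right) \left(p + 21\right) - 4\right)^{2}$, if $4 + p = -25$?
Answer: $327184$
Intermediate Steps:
$p = -29$ ($p = -4 - 25 = -29$)
$\left(\left(79 - 8\right) \left(p + 21\right) - 4\right)^{2} = \left(\left(79 - 8\right) \left(-29 + 21\right) - 4\right)^{2} = \left(71 \left(-8\right) - 4\right)^{2} = \left(-568 - 4\right)^{2} = \left(-572\right)^{2} = 327184$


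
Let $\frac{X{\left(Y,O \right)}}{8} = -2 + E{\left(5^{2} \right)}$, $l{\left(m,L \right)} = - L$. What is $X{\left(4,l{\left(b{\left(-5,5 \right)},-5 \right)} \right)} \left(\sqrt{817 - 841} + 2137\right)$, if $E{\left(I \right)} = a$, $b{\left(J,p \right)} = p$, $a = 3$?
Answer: $17096 + 16 i \sqrt{6} \approx 17096.0 + 39.192 i$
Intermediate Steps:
$E{\left(I \right)} = 3$
$X{\left(Y,O \right)} = 8$ ($X{\left(Y,O \right)} = 8 \left(-2 + 3\right) = 8 \cdot 1 = 8$)
$X{\left(4,l{\left(b{\left(-5,5 \right)},-5 \right)} \right)} \left(\sqrt{817 - 841} + 2137\right) = 8 \left(\sqrt{817 - 841} + 2137\right) = 8 \left(\sqrt{-24} + 2137\right) = 8 \left(2 i \sqrt{6} + 2137\right) = 8 \left(2137 + 2 i \sqrt{6}\right) = 17096 + 16 i \sqrt{6}$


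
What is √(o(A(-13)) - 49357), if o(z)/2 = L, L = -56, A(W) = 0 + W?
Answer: I*√49469 ≈ 222.42*I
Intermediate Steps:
A(W) = W
o(z) = -112 (o(z) = 2*(-56) = -112)
√(o(A(-13)) - 49357) = √(-112 - 49357) = √(-49469) = I*√49469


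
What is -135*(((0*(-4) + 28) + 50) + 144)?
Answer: -29970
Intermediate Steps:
-135*(((0*(-4) + 28) + 50) + 144) = -135*(((0 + 28) + 50) + 144) = -135*((28 + 50) + 144) = -135*(78 + 144) = -135*222 = -29970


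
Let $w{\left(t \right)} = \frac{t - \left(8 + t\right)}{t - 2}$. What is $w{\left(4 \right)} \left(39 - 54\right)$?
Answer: $60$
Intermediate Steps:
$w{\left(t \right)} = - \frac{8}{-2 + t}$
$w{\left(4 \right)} \left(39 - 54\right) = - \frac{8}{-2 + 4} \left(39 - 54\right) = - \frac{8}{2} \left(-15\right) = \left(-8\right) \frac{1}{2} \left(-15\right) = \left(-4\right) \left(-15\right) = 60$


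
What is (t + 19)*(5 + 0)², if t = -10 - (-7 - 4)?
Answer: 500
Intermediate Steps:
t = 1 (t = -10 - 1*(-11) = -10 + 11 = 1)
(t + 19)*(5 + 0)² = (1 + 19)*(5 + 0)² = 20*5² = 20*25 = 500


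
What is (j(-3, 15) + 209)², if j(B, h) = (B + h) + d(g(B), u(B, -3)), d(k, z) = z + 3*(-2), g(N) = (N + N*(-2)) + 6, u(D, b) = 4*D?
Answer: 41209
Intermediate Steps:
g(N) = 6 - N (g(N) = (N - 2*N) + 6 = -N + 6 = 6 - N)
d(k, z) = -6 + z (d(k, z) = z - 6 = -6 + z)
j(B, h) = -6 + h + 5*B (j(B, h) = (B + h) + (-6 + 4*B) = -6 + h + 5*B)
(j(-3, 15) + 209)² = ((-6 + 15 + 5*(-3)) + 209)² = ((-6 + 15 - 15) + 209)² = (-6 + 209)² = 203² = 41209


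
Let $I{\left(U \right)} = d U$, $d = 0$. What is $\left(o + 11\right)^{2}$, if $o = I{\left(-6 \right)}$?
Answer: $121$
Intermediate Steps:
$I{\left(U \right)} = 0$ ($I{\left(U \right)} = 0 U = 0$)
$o = 0$
$\left(o + 11\right)^{2} = \left(0 + 11\right)^{2} = 11^{2} = 121$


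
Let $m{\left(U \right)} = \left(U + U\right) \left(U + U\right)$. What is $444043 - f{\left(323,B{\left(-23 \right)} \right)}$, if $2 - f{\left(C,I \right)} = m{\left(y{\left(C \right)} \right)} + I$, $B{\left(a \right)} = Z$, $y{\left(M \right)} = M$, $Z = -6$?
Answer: $861351$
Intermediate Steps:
$B{\left(a \right)} = -6$
$m{\left(U \right)} = 4 U^{2}$ ($m{\left(U \right)} = 2 U 2 U = 4 U^{2}$)
$f{\left(C,I \right)} = 2 - I - 4 C^{2}$ ($f{\left(C,I \right)} = 2 - \left(4 C^{2} + I\right) = 2 - \left(I + 4 C^{2}\right) = 2 - I - 4 C^{2}$)
$444043 - f{\left(323,B{\left(-23 \right)} \right)} = 444043 - \left(2 - -6 - 4 \cdot 323^{2}\right) = 444043 - \left(2 + 6 - 417316\right) = 444043 - -417308 = 444043 + 417308 = 861351$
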